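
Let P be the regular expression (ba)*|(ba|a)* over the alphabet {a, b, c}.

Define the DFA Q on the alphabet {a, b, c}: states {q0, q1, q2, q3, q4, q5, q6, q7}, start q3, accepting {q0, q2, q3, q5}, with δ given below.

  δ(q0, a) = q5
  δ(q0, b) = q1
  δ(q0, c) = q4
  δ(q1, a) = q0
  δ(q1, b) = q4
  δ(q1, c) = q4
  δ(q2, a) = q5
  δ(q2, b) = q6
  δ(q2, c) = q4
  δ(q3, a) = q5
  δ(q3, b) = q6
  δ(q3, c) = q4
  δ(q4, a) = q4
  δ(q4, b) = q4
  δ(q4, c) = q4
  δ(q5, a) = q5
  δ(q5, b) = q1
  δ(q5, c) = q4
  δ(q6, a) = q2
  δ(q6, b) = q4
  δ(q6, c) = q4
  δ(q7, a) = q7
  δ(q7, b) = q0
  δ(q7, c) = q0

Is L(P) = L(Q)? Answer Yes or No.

Yes

Converting the expression P to a DFA (subset construction, then merging equivalent states) gives the minimal DFA with states {p0, p1, p2}, start state p0, accepting states {p0} and transitions p0: a→p0, b→p1, c→p2; p1: a→p0, b→p2, c→p2; p2: a→p2, b→p2, c→p2.
Exploring the product automaton P × Q from the start pair (p0, q3), following both machines on each input symbol, reaches 7 state pairs: (p0, q3), (p0, q5), (p1, q6), (p2, q4), (p1, q1), (p0, q2), (p0, q0).
P accepts in {p0} and Q accepts in {q0, q2, q3, q5}. In every reachable pair the two components are either both accepting — (p0, q3), (p0, q5), (p0, q2), (p0, q0) — or both non-accepting, so no string is accepted by exactly one of the machines: L(P) \ L(Q) and L(Q) \ L(P) are both empty.
Hence every string is accepted by P iff it is accepted by Q, and the two languages coincide.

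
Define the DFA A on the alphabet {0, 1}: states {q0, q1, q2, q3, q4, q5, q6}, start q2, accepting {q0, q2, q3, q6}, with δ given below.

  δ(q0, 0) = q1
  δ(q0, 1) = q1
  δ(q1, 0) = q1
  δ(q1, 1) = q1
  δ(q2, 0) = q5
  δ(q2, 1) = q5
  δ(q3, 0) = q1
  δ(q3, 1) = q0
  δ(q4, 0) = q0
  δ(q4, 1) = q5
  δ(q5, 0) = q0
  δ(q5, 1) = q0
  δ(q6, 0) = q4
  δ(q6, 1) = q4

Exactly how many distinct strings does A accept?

5

The useful subgraph on states {q0, q2, q5} is acyclic, so L(A) is finite; the longest accepting path visits 3 useful states, giving maximum string length 2.
Counting accepting paths from q2 by length: 1 of length 0, 4 of length 2. Total 5.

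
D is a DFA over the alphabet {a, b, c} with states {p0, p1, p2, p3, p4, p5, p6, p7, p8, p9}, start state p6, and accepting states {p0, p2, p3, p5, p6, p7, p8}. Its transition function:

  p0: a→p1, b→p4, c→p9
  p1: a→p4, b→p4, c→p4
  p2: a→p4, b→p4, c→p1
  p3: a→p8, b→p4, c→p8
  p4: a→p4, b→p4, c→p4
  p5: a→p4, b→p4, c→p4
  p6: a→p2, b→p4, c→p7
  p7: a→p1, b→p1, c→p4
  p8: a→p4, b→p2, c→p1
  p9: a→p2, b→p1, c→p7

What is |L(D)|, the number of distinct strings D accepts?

3

The useful subgraph on states {p2, p6, p7} is acyclic, so L(D) is finite; the longest accepting path visits 2 useful states, giving maximum string length 1.
Counting accepting paths from p6 by length: 1 of length 0, 2 of length 1. Total 3.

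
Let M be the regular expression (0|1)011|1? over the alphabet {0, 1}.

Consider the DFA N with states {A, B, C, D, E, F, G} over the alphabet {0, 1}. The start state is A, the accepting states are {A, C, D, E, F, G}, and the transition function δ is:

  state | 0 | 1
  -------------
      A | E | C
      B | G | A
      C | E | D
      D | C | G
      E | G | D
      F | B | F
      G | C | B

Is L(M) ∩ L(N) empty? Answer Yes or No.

The empty string ε is accepted by both M and N.
Hence L(M) ∩ L(N) ≠ ∅.

No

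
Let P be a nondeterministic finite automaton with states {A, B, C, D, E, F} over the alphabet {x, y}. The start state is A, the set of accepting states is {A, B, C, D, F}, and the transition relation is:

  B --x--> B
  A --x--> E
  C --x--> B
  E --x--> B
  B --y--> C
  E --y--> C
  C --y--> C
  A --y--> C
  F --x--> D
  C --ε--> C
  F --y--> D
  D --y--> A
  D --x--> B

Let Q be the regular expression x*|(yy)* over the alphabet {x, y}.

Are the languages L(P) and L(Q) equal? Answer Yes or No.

The string y is accepted by P but rejected by Q.
So L(P) ≠ L(Q).

No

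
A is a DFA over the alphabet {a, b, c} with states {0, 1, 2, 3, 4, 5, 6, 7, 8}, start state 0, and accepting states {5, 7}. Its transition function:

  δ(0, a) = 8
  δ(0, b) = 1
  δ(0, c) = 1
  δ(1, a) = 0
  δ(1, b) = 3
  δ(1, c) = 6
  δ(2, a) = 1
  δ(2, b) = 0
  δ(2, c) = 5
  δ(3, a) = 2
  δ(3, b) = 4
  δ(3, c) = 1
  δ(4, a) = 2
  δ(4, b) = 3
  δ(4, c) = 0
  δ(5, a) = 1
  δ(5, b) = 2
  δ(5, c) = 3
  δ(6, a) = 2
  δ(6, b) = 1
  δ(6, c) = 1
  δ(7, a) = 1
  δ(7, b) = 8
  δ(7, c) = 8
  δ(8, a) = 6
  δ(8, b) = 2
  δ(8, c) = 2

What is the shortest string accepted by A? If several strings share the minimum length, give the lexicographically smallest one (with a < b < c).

abc

A breadth-first search from 0 reaches an accepting state first via the path 0 → 8 → 2 → 5 on input abc.
No string of length < 3 is accepted (BFS exhausts all shorter strings without reaching an accepting state), and abc is the lexicographically least accepting string of length 3.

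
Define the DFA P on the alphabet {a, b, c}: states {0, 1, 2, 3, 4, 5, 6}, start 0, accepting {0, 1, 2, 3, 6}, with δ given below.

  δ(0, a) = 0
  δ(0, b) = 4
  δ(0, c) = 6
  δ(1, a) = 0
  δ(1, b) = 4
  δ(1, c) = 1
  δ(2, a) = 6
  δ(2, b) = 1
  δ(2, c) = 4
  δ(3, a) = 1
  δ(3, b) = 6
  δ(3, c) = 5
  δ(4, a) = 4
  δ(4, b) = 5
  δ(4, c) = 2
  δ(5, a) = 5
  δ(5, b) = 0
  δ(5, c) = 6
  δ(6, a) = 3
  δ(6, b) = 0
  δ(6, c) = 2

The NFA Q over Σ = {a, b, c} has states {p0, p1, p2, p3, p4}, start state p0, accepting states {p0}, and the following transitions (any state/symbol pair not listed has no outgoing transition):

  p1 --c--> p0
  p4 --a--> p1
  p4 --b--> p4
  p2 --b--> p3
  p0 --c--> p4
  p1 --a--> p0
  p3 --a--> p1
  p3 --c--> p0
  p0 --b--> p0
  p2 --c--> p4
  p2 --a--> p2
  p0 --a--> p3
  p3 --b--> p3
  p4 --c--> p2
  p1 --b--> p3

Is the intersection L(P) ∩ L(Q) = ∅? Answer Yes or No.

The empty string ε is accepted by both P and Q.
Hence L(P) ∩ L(Q) ≠ ∅.

No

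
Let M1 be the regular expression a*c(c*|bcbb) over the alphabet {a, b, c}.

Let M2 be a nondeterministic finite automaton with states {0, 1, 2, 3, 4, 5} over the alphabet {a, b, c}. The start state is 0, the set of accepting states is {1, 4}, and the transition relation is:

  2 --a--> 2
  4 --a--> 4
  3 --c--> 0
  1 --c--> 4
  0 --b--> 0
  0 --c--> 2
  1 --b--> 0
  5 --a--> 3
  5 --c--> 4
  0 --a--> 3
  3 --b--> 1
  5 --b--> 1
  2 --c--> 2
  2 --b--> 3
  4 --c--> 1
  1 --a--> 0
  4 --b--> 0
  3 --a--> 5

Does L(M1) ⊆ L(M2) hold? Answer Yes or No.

The string c is in L(M1) but not in L(M2).
So L(M1) ⊄ L(M2).

No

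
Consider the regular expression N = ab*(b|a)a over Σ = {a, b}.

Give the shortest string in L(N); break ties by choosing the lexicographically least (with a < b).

By inspection of the expression, no string of length less than 3 matches, and aaa is the lexicographically first match of length 3.

aaa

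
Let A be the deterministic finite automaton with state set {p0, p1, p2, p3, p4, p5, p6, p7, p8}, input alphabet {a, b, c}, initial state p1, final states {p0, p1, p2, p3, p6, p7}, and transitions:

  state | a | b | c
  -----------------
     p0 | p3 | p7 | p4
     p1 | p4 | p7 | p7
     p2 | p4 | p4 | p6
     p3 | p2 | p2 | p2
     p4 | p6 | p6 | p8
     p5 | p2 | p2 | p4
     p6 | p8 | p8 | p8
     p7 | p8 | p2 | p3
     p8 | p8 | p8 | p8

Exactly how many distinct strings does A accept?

55

The useful subgraph on states {p1, p2, p3, p4, p6, p7} is acyclic, so L(A) is finite; the longest accepting path visits 6 useful states, giving maximum string length 5.
Counting accepting paths from p1 by length: 1 of length 0, 2 of length 1, 6 of length 2, 8 of length 3, 14 of length 4, 24 of length 5. Total 55.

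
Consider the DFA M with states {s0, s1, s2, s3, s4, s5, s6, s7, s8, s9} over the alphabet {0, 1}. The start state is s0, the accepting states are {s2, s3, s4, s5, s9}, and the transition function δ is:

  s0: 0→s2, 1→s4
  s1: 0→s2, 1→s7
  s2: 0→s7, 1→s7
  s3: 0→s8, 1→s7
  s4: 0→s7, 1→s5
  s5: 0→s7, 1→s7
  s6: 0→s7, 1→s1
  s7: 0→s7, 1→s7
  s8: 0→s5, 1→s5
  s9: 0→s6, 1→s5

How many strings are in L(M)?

The useful subgraph on states {s0, s2, s4, s5} is acyclic, so L(M) is finite; the longest accepting path visits 3 useful states, giving maximum string length 2.
Counting accepting paths from s0 by length: 2 of length 1, 1 of length 2. Total 3.

3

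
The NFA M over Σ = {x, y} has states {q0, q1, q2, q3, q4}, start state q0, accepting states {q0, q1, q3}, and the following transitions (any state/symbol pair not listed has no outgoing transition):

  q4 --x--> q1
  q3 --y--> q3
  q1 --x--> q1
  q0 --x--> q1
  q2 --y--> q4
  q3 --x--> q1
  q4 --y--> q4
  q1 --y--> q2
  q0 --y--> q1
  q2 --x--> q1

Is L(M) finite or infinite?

State q1 is reachable from the start and can reach an accepting state, and it lies on the cycle q1 → q1.
Traversing that cycle any number of times yields accepted strings of unbounded length, so the language is infinite.

infinite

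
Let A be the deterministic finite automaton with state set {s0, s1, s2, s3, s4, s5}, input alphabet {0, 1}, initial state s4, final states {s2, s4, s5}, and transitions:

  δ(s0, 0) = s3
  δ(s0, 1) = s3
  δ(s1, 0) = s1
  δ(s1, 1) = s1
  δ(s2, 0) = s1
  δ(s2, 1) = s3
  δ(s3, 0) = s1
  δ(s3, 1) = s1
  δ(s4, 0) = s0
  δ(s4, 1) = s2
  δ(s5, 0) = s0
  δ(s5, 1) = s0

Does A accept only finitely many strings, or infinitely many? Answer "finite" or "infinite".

finite

The useful states (reachable from s4 and able to reach an accepting state) are {s2, s4}.
Restricted to these states the transition graph has no cycle, so every accepting path has bounded length and L is finite.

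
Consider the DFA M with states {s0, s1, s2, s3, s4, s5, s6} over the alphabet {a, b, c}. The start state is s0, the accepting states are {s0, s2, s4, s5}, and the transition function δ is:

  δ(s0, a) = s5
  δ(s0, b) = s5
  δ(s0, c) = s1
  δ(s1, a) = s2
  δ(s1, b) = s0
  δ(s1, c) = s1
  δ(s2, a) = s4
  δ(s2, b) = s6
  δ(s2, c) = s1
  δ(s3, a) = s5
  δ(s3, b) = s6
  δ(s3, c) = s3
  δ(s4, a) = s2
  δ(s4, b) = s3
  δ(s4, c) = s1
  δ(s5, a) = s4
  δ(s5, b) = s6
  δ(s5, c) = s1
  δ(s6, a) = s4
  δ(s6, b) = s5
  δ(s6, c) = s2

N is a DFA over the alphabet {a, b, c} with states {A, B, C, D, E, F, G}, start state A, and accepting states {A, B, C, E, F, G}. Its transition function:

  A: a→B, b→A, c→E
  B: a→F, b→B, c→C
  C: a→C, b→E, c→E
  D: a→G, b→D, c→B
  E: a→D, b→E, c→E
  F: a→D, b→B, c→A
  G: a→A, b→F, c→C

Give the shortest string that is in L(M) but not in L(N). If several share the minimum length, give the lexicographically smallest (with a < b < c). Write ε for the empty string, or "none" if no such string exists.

ca

The string ca is accepted by M but not by N.
No shorter string lies in the difference, and ca is the lexicographically first length-2 string in L(M) \ L(N).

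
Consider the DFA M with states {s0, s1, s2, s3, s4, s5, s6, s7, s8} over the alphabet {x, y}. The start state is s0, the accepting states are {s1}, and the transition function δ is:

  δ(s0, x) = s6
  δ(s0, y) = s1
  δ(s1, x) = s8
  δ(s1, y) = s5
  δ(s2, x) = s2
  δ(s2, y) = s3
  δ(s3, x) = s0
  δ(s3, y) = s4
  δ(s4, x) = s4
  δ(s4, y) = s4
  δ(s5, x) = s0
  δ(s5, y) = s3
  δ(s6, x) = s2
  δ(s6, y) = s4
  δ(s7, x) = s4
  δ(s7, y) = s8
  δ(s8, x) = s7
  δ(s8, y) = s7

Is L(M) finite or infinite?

infinite

State s0 is reachable from the start and can reach an accepting state, and it lies on the cycle s0 → s1 → s5 → s0.
Traversing that cycle any number of times yields accepted strings of unbounded length, so the language is infinite.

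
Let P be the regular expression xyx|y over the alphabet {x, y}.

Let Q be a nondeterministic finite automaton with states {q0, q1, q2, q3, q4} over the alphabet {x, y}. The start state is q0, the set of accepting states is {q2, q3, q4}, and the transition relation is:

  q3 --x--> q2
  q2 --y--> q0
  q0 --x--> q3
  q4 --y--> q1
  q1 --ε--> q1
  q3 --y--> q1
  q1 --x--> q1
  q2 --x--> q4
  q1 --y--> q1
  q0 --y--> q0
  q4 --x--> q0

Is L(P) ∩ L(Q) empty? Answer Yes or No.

Yes

Converting the expression P to a DFA (subset construction, then merging equivalent states) gives the minimal DFA with states {p0, p1, p2, p3, p4}, start state p0, accepting states {p2} and transitions p0: x→p1, y→p2; p1: x→p3, y→p4; p2: x→p3, y→p3; p3: x→p3, y→p3; p4: x→p2, y→p3.
Exploring the product automaton P × Q from the start pair (p0, q0), following both machines on each input symbol, reaches 10 state pairs: (p0, q0), (p1, q3), (p2, q0), (p3, q2), (p4, q1), (p3, q3), (p3, q0), (p3, q4), (p2, q1), (p3, q1).
P accepts in {p2} and Q accepts in {q2, q3, q4}; no reachable pair has both components accepting, so no string drives both machines to acceptance simultaneously and L(P) ∩ L(Q) = ∅.
So no string is accepted by both, and the intersection is empty.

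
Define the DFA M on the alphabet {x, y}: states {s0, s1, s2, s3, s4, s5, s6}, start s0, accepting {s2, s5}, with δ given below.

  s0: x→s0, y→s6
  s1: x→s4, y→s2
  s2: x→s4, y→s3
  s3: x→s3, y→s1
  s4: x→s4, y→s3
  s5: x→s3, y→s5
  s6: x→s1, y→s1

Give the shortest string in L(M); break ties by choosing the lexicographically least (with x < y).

yxy

A breadth-first search from s0 reaches an accepting state first via the path s0 → s6 → s1 → s2 on input yxy.
No string of length < 3 is accepted (BFS exhausts all shorter strings without reaching an accepting state), and yxy is the lexicographically least accepting string of length 3.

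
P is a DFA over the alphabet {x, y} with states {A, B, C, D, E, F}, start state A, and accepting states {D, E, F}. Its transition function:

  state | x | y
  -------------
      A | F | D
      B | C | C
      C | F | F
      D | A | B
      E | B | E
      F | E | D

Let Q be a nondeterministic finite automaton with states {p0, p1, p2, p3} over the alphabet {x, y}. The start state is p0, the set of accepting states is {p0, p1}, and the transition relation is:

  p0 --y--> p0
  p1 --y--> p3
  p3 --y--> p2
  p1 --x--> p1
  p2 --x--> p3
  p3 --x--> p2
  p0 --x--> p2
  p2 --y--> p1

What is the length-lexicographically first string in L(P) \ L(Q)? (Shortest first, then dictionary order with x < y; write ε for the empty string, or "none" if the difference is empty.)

The string x is accepted by P but not by Q.
No shorter string lies in the difference, and x is the lexicographically first length-1 string in L(P) \ L(Q).

x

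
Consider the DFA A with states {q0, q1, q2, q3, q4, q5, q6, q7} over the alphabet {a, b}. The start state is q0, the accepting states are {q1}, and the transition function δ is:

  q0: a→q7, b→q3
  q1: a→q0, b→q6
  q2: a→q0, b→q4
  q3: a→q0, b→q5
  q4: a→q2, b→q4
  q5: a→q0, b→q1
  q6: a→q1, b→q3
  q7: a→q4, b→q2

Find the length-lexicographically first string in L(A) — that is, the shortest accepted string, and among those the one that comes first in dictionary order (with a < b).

bbb

A breadth-first search from q0 reaches an accepting state first via the path q0 → q3 → q5 → q1 on input bbb.
No string of length < 3 is accepted (BFS exhausts all shorter strings without reaching an accepting state), and bbb is the lexicographically least accepting string of length 3.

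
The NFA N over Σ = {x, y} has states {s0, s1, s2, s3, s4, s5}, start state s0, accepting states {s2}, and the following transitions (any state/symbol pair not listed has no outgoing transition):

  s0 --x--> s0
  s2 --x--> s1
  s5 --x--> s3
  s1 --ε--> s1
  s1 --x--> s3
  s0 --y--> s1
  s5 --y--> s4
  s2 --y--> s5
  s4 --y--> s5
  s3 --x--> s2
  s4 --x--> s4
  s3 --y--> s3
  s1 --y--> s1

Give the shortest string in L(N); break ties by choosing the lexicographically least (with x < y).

A breadth-first search from s0 reaches an accepting state first via the path s0 → s1 → s3 → s2 on input yxx.
No string of length < 3 is accepted (BFS exhausts all shorter strings without reaching an accepting state), and yxx is the lexicographically least accepting string of length 3.

yxx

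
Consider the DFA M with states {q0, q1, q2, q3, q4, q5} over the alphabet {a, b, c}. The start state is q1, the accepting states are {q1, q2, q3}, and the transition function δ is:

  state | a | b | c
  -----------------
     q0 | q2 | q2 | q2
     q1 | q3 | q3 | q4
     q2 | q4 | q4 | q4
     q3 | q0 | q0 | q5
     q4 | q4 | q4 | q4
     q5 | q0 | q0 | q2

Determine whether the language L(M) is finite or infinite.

The useful states (reachable from q1 and able to reach an accepting state) are {q0, q1, q2, q3, q5}.
Restricted to these states the transition graph has no cycle, so every accepting path has bounded length and L is finite.

finite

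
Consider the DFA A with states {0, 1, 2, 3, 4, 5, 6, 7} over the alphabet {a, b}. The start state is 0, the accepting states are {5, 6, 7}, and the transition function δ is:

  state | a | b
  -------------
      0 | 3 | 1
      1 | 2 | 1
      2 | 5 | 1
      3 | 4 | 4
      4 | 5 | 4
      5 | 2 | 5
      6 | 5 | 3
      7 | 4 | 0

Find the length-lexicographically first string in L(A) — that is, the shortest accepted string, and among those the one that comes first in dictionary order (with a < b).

A breadth-first search from 0 reaches an accepting state first via the path 0 → 3 → 4 → 5 on input aaa.
No string of length < 3 is accepted (BFS exhausts all shorter strings without reaching an accepting state), and aaa is the lexicographically least accepting string of length 3.

aaa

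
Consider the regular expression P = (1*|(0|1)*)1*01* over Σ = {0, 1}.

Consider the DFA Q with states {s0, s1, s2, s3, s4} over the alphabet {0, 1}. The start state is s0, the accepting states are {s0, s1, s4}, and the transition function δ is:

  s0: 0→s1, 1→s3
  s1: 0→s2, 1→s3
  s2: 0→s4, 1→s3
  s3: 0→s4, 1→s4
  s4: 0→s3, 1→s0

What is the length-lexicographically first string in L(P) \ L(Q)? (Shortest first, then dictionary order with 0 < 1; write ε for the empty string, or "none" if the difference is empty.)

00

The string 00 is accepted by P but not by Q.
No shorter string lies in the difference, and 00 is the lexicographically first length-2 string in L(P) \ L(Q).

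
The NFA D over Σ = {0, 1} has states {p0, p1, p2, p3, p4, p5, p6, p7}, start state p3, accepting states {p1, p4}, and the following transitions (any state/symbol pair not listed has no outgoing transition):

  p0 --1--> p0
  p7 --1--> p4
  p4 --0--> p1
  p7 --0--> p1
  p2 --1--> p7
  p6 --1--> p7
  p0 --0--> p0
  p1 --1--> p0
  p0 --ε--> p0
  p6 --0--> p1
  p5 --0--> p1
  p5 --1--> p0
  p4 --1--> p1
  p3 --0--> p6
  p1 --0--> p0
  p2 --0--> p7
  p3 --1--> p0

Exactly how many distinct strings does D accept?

The useful subgraph on states {p1, p3, p4, p6, p7} is acyclic, so L(D) is finite; the longest accepting path visits 5 useful states, giving maximum string length 4.
Counting accepting paths from p3 by length: 1 of length 2, 2 of length 3, 2 of length 4. Total 5.

5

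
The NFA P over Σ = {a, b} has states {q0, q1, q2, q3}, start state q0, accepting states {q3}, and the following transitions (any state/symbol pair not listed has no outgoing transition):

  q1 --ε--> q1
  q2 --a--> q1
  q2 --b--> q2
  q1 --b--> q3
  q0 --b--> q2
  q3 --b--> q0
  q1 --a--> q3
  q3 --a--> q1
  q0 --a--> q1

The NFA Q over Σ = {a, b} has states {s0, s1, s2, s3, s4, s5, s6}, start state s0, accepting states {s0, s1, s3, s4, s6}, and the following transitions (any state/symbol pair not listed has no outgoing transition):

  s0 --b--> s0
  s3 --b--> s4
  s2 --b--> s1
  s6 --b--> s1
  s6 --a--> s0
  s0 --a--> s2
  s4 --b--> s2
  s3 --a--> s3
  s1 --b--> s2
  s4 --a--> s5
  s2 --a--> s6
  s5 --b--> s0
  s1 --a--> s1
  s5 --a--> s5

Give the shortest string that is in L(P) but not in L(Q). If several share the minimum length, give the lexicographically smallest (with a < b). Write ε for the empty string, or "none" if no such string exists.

The string aaaa is accepted by P but not by Q.
No shorter string lies in the difference, and aaaa is the lexicographically first length-4 string in L(P) \ L(Q).

aaaa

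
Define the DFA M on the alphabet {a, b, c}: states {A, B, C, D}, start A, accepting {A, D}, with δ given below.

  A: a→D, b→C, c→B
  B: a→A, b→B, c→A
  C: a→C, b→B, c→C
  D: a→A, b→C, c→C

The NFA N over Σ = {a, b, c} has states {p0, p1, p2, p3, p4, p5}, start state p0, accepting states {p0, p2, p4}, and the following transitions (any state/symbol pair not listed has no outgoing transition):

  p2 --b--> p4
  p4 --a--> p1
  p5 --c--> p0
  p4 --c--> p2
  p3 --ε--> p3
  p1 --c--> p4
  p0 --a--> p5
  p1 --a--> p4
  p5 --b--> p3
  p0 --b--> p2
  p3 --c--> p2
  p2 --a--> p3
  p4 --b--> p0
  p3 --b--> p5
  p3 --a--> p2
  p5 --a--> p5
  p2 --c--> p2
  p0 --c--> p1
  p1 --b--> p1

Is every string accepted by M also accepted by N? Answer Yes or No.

No

The string a is in L(M) but not in L(N).
So L(M) ⊄ L(N).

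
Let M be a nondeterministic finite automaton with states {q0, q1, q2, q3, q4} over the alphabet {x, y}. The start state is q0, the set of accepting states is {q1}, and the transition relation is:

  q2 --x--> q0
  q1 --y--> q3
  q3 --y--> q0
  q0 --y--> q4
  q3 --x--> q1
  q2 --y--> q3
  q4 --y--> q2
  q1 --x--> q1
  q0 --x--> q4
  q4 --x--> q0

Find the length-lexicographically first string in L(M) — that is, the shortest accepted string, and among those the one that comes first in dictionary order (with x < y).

xyyx

A breadth-first search from q0 reaches an accepting state first via the path q0 → q4 → q2 → q3 → q1 on input xyyx.
No string of length < 4 is accepted (BFS exhausts all shorter strings without reaching an accepting state), and xyyx is the lexicographically least accepting string of length 4.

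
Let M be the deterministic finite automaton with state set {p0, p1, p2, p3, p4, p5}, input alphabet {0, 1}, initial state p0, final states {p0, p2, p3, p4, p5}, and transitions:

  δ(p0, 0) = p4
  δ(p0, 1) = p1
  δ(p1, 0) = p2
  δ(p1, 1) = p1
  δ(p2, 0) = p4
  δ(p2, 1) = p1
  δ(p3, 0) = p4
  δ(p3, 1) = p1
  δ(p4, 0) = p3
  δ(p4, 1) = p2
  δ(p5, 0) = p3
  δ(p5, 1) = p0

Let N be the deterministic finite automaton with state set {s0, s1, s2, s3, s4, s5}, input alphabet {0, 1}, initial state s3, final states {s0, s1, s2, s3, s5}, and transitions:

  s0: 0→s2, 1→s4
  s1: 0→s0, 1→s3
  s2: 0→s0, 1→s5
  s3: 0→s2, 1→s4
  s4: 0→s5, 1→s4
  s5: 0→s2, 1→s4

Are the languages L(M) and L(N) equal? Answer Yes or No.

Yes

Exploring the product automaton M × N from the start pair (p0, s3), following both machines on each input symbol, reaches 5 state pairs: (p0, s3), (p4, s2), (p1, s4), (p3, s0), (p2, s5).
M accepts in {p0, p2, p3, p4, p5} and N accepts in {s0, s1, s2, s3, s5}. In every reachable pair the two components are either both accepting — (p0, s3), (p4, s2), (p3, s0), (p2, s5) — or both non-accepting, so no string is accepted by exactly one of the machines: L(M) \ L(N) and L(N) \ L(M) are both empty.
Hence every string is accepted by M iff it is accepted by N, and the two languages coincide.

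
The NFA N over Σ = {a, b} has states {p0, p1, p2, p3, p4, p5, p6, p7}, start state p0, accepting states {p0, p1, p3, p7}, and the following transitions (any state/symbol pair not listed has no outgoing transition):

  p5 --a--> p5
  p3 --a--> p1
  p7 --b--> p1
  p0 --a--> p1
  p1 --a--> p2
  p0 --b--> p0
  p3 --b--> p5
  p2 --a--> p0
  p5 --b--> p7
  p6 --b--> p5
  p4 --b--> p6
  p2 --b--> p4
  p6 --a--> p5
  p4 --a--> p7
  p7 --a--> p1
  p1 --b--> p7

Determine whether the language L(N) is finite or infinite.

State p0 is reachable from the start and can reach an accepting state, and it lies on the cycle p0 → p0.
Traversing that cycle any number of times yields accepted strings of unbounded length, so the language is infinite.

infinite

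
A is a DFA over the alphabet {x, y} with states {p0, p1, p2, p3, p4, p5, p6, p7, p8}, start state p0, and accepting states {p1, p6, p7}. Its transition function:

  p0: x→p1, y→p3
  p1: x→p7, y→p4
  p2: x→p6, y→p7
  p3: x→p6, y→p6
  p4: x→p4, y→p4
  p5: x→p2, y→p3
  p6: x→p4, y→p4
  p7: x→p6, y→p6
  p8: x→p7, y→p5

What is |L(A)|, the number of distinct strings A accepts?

6

The useful subgraph on states {p0, p1, p3, p6, p7} is acyclic, so L(A) is finite; the longest accepting path visits 4 useful states, giving maximum string length 3.
Counting accepting paths from p0 by length: 1 of length 1, 3 of length 2, 2 of length 3. Total 6.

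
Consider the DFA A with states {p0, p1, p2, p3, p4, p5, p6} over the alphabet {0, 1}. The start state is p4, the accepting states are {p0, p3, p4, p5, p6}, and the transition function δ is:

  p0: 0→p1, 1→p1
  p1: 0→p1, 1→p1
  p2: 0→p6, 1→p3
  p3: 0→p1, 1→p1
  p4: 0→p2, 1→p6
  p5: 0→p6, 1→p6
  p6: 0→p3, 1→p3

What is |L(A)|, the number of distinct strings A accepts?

8

The useful subgraph on states {p2, p3, p4, p6} is acyclic, so L(A) is finite; the longest accepting path visits 4 useful states, giving maximum string length 3.
Counting accepting paths from p4 by length: 1 of length 0, 1 of length 1, 4 of length 2, 2 of length 3. Total 8.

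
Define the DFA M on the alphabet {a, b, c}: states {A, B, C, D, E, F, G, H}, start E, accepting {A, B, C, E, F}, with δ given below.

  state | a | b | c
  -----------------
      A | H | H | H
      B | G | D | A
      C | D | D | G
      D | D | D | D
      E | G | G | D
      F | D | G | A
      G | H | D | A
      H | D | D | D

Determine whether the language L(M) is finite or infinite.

finite

The useful states (reachable from E and able to reach an accepting state) are {A, E, G}.
Restricted to these states the transition graph has no cycle, so every accepting path has bounded length and L is finite.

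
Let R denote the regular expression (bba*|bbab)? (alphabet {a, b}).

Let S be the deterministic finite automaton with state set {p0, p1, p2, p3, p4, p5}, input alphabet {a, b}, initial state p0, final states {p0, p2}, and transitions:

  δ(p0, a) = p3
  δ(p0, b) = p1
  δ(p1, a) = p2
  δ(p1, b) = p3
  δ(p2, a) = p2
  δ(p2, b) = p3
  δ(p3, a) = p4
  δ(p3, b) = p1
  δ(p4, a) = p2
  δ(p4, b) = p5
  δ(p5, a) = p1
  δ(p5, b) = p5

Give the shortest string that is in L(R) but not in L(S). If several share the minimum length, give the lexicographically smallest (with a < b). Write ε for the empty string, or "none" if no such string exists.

bb

The string bb is accepted by R but not by S.
No shorter string lies in the difference, and bb is the lexicographically first length-2 string in L(R) \ L(S).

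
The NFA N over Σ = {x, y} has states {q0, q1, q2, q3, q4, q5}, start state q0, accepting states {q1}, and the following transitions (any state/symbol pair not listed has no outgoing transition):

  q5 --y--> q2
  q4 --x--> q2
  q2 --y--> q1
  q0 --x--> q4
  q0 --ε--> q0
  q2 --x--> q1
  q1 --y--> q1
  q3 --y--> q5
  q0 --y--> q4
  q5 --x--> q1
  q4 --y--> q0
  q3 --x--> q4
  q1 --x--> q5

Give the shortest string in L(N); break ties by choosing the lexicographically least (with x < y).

A breadth-first search from q0 reaches an accepting state first via the path q0 → q4 → q2 → q1 on input xxx.
No string of length < 3 is accepted (BFS exhausts all shorter strings without reaching an accepting state), and xxx is the lexicographically least accepting string of length 3.

xxx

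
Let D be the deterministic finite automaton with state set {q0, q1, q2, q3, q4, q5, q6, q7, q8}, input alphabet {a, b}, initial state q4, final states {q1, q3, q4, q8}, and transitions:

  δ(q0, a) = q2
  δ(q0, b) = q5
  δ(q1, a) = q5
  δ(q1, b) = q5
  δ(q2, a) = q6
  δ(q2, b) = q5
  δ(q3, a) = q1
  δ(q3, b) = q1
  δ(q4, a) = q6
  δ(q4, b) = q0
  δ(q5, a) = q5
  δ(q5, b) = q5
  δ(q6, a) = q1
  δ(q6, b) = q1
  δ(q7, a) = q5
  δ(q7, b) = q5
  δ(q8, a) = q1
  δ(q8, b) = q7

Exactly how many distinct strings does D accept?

5

The useful subgraph on states {q0, q1, q2, q4, q6} is acyclic, so L(D) is finite; the longest accepting path visits 5 useful states, giving maximum string length 4.
Counting accepting paths from q4 by length: 1 of length 0, 2 of length 2, 2 of length 4. Total 5.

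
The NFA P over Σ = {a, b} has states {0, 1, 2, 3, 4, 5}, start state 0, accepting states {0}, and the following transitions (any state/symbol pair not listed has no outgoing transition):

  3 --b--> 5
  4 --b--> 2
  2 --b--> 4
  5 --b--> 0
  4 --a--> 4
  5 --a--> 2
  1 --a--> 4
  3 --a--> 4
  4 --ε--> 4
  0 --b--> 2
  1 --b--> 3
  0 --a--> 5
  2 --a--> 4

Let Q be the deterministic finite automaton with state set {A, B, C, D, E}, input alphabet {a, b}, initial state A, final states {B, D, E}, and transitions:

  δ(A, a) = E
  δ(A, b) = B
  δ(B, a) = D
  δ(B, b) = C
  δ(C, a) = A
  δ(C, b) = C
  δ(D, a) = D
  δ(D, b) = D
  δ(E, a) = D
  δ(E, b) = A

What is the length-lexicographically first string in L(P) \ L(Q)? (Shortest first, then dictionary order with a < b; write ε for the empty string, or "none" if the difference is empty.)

ε

The empty string ε is accepted by P but not by Q.
Since ε is the unique shortest string, it is the required witness.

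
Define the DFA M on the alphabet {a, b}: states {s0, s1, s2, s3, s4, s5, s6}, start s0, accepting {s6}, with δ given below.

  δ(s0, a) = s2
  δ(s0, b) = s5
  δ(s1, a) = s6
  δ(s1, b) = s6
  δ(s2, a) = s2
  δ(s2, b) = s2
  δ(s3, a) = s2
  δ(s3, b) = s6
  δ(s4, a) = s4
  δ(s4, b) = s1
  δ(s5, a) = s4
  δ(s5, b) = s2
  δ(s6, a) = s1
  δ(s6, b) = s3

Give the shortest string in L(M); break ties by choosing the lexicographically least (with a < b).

A breadth-first search from s0 reaches an accepting state first via the path s0 → s5 → s4 → s1 → s6 on input baba.
No string of length < 4 is accepted (BFS exhausts all shorter strings without reaching an accepting state), and baba is the lexicographically least accepting string of length 4.

baba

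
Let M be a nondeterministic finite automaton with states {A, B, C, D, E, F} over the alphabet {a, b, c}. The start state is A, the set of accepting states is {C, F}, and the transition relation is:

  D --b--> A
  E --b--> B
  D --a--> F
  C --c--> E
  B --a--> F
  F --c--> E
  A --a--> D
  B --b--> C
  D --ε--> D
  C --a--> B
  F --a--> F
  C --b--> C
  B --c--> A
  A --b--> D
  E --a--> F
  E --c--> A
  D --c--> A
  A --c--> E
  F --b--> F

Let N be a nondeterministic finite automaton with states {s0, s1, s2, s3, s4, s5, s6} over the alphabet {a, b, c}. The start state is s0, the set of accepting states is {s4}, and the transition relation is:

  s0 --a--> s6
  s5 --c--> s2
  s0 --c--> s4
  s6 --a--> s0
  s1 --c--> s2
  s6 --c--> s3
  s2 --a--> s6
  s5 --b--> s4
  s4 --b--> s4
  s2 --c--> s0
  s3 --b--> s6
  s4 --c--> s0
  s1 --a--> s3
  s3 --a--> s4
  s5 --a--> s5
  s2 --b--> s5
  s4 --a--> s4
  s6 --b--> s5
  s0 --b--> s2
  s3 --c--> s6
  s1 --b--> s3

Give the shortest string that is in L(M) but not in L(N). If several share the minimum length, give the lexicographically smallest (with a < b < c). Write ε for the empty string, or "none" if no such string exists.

aa

The string aa is accepted by M but not by N.
No shorter string lies in the difference, and aa is the lexicographically first length-2 string in L(M) \ L(N).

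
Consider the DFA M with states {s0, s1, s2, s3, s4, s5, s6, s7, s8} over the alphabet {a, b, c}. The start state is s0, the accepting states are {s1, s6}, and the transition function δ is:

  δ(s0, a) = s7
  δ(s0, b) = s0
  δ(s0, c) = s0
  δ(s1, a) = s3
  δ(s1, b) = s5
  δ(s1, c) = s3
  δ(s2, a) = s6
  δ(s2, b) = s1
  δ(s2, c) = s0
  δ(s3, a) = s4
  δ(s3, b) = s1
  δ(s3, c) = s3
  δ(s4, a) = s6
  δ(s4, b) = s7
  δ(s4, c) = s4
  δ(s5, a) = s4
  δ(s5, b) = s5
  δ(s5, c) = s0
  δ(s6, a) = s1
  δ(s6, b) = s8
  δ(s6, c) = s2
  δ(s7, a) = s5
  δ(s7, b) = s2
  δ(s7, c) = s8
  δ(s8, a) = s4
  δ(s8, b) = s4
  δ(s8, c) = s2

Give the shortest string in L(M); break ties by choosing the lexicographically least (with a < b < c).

A breadth-first search from s0 reaches an accepting state first via the path s0 → s7 → s2 → s6 on input aba.
No string of length < 3 is accepted (BFS exhausts all shorter strings without reaching an accepting state), and aba is the lexicographically least accepting string of length 3.

aba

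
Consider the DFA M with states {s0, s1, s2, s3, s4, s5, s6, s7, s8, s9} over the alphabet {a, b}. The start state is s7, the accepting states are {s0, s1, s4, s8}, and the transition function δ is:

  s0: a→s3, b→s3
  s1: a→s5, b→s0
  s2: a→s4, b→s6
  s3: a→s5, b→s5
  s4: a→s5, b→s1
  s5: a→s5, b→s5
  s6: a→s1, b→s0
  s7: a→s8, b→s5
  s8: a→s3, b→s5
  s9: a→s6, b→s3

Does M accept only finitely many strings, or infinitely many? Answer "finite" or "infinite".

The useful states (reachable from s7 and able to reach an accepting state) are {s7, s8}.
Restricted to these states the transition graph has no cycle, so every accepting path has bounded length and L is finite.

finite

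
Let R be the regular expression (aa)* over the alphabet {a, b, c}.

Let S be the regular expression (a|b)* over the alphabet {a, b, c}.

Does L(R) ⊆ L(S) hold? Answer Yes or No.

Converting the expression R to a DFA (subset construction, then merging equivalent states) gives the minimal DFA with states {r0, r1, r2}, start state r0, accepting states {r0} and transitions r0: a→r1, b→r2, c→r2; r1: a→r0, b→r2, c→r2; r2: a→r2, b→r2, c→r2.
Converting the expression S to a DFA (subset construction, then merging equivalent states) gives the minimal DFA with states {s0, s1}, start state s0, accepting states {s0} and transitions s0: a→s0, b→s0, c→s1; s1: a→s1, b→s1, c→s1.
Exploring the product automaton R × S from the start pair (r0, s0), following both machines on each input symbol, reaches 4 state pairs: (r0, s0), (r1, s0), (r2, s0), (r2, s1).
R accepts in {r0} and S accepts in {s0}. The reachable pairs whose R-component is accepting are (r0, s0); in each of them the S-component is accepting too, so the product for L(R) \ L(S) (R-component accepting, S-component rejecting) has no reachable accepting pair and the difference is empty.
Hence every string in L(R) is also in L(S).

Yes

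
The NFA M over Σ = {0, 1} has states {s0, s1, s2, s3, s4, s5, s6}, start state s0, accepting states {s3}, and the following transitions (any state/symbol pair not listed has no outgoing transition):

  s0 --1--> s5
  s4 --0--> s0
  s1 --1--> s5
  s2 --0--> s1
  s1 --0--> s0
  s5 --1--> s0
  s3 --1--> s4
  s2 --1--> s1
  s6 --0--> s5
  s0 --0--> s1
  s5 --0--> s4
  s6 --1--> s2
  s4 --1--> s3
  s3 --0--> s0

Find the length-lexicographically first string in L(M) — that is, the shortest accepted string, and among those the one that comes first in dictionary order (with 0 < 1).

101

A breadth-first search from s0 reaches an accepting state first via the path s0 → s5 → s4 → s3 on input 101.
No string of length < 3 is accepted (BFS exhausts all shorter strings without reaching an accepting state), and 101 is the lexicographically least accepting string of length 3.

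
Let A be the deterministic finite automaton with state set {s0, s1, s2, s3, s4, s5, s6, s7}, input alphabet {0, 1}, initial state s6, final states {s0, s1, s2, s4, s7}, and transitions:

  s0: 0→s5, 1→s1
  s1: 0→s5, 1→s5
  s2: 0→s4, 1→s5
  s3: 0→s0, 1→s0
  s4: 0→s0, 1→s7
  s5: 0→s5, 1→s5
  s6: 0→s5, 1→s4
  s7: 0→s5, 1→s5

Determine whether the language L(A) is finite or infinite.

The useful states (reachable from s6 and able to reach an accepting state) are {s0, s1, s4, s6, s7}.
Restricted to these states the transition graph has no cycle, so every accepting path has bounded length and L is finite.

finite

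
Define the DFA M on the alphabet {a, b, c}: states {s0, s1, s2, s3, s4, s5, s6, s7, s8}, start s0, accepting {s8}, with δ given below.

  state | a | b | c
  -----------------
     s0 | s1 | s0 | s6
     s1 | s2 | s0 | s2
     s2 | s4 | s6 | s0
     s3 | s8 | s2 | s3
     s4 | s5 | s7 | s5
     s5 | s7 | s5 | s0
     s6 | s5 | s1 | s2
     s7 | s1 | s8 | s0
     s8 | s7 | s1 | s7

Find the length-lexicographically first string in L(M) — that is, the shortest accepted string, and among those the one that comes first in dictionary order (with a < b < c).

caab

A breadth-first search from s0 reaches an accepting state first via the path s0 → s6 → s5 → s7 → s8 on input caab.
No string of length < 4 is accepted (BFS exhausts all shorter strings without reaching an accepting state), and caab is the lexicographically least accepting string of length 4.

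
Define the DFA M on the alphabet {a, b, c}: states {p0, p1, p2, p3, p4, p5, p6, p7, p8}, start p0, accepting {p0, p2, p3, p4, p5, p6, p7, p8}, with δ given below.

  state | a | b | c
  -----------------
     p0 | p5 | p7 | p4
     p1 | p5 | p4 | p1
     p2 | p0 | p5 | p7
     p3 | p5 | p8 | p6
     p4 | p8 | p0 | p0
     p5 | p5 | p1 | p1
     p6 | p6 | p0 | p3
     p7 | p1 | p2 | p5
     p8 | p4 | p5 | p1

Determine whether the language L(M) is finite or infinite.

infinite

State p1 is reachable from the start and can reach an accepting state, and it lies on the cycle p1 → p1.
Traversing that cycle any number of times yields accepted strings of unbounded length, so the language is infinite.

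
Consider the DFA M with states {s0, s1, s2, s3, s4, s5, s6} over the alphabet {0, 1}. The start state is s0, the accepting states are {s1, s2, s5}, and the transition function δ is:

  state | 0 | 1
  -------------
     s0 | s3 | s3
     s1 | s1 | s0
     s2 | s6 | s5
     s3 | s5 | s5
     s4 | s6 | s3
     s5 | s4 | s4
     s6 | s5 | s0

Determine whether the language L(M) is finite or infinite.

infinite

State s3 is reachable from the start and can reach an accepting state, and it lies on the cycle s3 → s5 → s4 → s3.
Traversing that cycle any number of times yields accepted strings of unbounded length, so the language is infinite.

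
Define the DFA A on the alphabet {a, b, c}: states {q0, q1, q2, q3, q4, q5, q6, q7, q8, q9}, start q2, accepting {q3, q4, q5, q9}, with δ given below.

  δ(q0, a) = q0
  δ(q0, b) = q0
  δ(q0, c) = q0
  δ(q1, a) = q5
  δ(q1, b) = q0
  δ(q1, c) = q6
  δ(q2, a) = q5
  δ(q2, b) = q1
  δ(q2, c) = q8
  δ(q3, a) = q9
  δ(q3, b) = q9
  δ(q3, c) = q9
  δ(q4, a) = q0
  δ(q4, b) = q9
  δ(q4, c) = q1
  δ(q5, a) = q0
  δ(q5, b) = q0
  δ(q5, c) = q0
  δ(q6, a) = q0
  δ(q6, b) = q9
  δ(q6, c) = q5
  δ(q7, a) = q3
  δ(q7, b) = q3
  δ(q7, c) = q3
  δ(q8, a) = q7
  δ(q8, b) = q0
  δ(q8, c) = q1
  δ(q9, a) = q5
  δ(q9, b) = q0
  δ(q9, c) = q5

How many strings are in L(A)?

41

The useful subgraph on states {q1, q2, q3, q5, q6, q7, q8, q9} is acyclic, so L(A) is finite; the longest accepting path visits 6 useful states, giving maximum string length 5.
Counting accepting paths from q2 by length: 1 of length 1, 1 of length 2, 6 of length 3, 13 of length 4, 20 of length 5. Total 41.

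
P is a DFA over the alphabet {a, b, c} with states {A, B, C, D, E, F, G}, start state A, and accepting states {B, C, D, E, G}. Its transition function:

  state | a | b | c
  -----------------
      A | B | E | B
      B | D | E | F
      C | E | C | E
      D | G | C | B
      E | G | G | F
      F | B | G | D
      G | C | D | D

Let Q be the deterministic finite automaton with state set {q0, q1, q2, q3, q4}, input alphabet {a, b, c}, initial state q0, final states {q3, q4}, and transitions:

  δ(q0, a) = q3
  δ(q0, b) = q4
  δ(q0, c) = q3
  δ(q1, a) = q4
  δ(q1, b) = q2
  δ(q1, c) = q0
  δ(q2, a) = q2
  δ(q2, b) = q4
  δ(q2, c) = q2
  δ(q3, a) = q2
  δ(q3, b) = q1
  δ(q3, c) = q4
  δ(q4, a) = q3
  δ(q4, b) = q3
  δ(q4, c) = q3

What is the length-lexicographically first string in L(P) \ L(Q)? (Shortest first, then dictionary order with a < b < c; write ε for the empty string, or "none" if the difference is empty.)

The string aa is accepted by P but not by Q.
No shorter string lies in the difference, and aa is the lexicographically first length-2 string in L(P) \ L(Q).

aa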